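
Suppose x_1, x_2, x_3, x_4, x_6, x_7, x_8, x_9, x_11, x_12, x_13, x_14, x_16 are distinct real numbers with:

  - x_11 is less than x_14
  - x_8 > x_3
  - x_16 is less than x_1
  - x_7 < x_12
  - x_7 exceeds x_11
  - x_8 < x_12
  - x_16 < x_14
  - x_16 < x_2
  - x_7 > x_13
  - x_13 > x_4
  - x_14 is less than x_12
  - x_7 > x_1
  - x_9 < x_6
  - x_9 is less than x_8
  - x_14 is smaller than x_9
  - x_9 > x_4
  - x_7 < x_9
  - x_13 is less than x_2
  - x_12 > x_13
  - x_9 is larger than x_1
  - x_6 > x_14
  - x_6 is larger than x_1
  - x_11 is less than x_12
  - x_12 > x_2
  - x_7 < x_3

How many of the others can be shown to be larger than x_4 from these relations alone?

8

The elements the relations force above x_4 are x_13, x_2, x_7, x_3, x_9, x_8, x_6, x_12 — no chain reaches any other.
That is 8.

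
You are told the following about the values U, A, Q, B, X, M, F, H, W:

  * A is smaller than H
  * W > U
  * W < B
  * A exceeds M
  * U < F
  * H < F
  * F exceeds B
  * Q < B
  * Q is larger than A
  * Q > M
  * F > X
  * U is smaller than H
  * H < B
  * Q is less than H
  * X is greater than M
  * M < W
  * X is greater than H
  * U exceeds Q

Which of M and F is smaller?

M

The relevant relations are M < A; A < Q; Q < U; U < H; H < B; B < F.
Chaining these gives M < A < Q < U < H < B < F.
So M < F; M is the smaller of the two.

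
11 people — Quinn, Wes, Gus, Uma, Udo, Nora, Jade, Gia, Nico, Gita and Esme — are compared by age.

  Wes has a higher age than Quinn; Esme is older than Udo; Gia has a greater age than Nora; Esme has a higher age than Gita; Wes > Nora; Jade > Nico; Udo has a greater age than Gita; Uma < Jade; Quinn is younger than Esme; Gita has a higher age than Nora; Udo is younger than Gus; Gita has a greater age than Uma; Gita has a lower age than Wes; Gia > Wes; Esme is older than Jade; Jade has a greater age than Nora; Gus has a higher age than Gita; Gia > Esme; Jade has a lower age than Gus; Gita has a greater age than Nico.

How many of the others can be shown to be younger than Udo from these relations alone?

4

Directly below Udo: Gita.
One step further: Nico, Uma, Nora (4 so far).
No other element is forced below Udo by the given relations, so the count is 4.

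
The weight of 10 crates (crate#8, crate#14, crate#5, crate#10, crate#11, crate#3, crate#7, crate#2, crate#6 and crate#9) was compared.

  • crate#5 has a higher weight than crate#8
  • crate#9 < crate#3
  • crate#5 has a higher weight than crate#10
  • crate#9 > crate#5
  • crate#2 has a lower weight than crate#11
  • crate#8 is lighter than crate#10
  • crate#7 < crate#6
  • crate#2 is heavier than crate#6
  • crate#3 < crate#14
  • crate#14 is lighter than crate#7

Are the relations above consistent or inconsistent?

The single ordering crate#8 < crate#10 < crate#5 < crate#9 < crate#3 < crate#14 < crate#7 < crate#6 < crate#2 < crate#11 satisfies every listed relation, so no contradiction arises.

consistent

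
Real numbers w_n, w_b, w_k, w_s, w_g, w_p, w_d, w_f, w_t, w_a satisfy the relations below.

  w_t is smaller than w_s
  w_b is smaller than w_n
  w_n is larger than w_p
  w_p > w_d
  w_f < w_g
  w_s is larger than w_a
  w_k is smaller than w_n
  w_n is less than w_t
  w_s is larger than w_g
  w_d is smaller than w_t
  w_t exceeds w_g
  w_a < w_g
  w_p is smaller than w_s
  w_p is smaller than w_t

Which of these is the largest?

Chaining downward from w_s: directly below it, w_a, w_g, w_p, w_t; then w_d, w_f, w_n; then w_b, w_k.
That covers every other element, and nothing is given above w_s, so w_s is the largest.

w_s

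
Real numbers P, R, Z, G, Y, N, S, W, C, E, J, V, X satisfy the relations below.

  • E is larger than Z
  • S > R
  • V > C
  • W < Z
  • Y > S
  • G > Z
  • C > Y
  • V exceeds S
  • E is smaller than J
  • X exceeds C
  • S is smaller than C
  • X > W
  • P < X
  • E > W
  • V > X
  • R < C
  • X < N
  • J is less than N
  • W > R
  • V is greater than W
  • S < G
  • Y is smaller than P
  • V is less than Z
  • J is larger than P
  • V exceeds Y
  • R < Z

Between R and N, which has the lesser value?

R

The relevant relations are R < S; S < Y; Y < P; P < X; X < V; V < Z; Z < E; E < J; J < N.
Together: R < S < Y < P < X < V < Z < E < J < N.
So R < N; R is the smaller of the two.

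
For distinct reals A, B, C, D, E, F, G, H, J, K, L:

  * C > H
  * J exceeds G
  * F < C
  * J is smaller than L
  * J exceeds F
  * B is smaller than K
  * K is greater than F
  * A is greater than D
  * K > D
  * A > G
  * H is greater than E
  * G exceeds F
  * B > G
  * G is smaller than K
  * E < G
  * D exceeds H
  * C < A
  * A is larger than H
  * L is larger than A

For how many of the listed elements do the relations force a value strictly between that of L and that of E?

Chaining upward from E reaches: G, H, C, J, B, D, A, K.
Chaining downward from L reaches: F, G, H, C, J, D, A.
Strictly between E and L are those in both lists: G, H, C, J, D, A — 6 elements.

6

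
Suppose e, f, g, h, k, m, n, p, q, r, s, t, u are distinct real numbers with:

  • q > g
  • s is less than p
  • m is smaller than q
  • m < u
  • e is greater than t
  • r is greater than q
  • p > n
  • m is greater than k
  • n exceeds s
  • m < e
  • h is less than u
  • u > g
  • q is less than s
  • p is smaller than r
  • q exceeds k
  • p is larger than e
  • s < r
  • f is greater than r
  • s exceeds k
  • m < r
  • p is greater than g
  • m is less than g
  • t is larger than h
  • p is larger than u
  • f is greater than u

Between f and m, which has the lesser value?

m

Chaining the given relations: m < g < q < s < p < r < f.
So m < f; m is the smaller of the two.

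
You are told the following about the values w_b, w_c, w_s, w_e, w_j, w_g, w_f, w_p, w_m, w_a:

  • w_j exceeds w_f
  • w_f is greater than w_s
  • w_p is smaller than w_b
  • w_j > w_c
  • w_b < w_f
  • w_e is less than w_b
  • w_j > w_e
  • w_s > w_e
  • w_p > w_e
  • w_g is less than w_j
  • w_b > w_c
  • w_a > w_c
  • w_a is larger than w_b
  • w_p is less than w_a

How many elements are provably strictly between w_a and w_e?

Chaining upward from w_e reaches: w_p, w_s, w_b, w_f, w_j.
Chaining downward from w_a reaches: w_c, w_p, w_b.
Strictly between w_e and w_a are those in both lists: w_p, w_b — 2 elements.

2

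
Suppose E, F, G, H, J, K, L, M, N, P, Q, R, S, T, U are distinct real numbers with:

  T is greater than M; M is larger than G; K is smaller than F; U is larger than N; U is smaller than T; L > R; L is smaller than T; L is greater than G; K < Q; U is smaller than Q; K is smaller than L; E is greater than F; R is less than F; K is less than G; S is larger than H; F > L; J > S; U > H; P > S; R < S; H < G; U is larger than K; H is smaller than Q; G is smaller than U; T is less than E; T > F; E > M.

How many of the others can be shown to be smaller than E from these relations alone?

The elements the relations force below E are H, R, N, K, G, M, U, L, F, T — no chain reaches any other.
That is 10.

10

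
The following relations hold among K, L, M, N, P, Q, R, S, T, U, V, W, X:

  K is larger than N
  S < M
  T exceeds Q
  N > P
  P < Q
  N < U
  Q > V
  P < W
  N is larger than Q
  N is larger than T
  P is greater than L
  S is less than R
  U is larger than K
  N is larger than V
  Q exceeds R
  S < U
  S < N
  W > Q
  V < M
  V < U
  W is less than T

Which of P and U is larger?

U

P < Q and Q < W give P < W.
With W < T: P < Q < W < T.
Then T < N extends the chain to N.
Then N < K extends the chain to K.
With K < U: P < Q < W < T < N < K < U.
So P < U; U is the larger of the two.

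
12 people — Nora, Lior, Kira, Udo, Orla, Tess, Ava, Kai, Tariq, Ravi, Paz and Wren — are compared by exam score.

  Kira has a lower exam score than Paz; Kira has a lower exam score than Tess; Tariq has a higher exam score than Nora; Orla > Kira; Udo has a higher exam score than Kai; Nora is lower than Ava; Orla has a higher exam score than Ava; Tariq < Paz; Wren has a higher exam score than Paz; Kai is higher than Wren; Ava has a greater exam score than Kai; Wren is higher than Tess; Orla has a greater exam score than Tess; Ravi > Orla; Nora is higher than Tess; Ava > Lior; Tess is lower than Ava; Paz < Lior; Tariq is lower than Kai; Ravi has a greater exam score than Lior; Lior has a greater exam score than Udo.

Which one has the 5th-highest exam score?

Piecing the relations together gives one ordering: Kira < Tess < Nora < Tariq < Paz < Wren < Kai < Udo < Lior < Ava < Orla < Ravi.
Counting 5 from the largest end gives Udo.

Udo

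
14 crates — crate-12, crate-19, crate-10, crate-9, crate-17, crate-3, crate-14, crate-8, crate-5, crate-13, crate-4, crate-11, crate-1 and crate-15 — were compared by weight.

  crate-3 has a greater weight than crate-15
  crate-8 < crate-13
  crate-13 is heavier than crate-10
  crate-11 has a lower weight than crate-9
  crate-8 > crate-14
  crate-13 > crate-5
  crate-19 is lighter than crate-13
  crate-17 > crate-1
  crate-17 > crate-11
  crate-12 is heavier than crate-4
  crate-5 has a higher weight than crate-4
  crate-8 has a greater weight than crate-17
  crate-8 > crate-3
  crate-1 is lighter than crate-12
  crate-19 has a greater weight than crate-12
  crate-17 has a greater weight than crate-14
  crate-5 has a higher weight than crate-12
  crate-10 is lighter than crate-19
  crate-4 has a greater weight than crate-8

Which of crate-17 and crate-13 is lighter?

crate-17

Link the given pairs in sequence: crate-17 < crate-8; crate-8 < crate-4; crate-4 < crate-12; crate-12 < crate-5; crate-5 < crate-13.
Chaining these gives crate-17 < crate-8 < crate-4 < crate-12 < crate-5 < crate-13.
So crate-17 < crate-13; crate-17 is the lighter of the two.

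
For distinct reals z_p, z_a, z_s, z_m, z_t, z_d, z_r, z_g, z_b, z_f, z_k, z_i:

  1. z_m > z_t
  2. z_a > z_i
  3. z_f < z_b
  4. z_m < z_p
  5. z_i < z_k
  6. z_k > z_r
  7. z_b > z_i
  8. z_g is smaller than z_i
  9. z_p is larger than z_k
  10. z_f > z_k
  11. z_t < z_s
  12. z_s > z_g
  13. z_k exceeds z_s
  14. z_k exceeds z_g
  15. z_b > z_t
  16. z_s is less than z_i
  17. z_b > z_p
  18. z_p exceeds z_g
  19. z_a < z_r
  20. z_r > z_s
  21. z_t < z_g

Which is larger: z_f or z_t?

Link the given pairs in sequence: z_t < z_g; z_g < z_s; z_s < z_i; z_i < z_a; z_a < z_r; z_r < z_k; z_k < z_f.
Chaining these gives z_t < z_g < z_s < z_i < z_a < z_r < z_k < z_f.
So z_t < z_f; z_f is the larger of the two.

z_f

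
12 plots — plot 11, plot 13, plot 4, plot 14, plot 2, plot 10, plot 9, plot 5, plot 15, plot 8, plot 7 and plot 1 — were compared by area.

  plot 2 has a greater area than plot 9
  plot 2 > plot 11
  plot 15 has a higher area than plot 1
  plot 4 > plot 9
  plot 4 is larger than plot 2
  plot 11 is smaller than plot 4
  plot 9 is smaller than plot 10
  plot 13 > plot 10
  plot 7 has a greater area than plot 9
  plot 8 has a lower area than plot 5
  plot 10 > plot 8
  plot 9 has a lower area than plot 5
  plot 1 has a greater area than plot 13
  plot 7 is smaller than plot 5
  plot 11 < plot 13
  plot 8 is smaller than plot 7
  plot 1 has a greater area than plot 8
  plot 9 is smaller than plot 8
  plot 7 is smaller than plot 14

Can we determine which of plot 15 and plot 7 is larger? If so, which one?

undetermined

Following every chain through plot 7: above plot 7 we get plot 5, plot 14; below plot 7 we get plot 9, plot 8.
plot 15 is not reached, and no chain runs the other way from plot 15 to plot 7.
So the given relations leave the order of plot 7 and plot 15 undetermined.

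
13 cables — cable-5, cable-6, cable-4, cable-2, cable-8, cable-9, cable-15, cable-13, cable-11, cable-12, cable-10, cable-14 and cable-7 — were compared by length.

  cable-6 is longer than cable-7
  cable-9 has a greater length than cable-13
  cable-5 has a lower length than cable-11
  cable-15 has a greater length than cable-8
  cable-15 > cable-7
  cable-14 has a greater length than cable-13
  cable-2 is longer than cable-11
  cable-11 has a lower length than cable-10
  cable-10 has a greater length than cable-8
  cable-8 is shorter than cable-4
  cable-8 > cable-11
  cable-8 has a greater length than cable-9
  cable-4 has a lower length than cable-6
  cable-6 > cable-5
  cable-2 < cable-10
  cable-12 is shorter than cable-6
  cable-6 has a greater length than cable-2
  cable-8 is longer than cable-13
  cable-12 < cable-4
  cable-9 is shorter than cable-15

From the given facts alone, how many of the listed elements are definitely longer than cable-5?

Directly above cable-5: cable-11, cable-6.
One step further: cable-8, cable-2, cable-10 (5 so far).
One step further: cable-15, cable-4 (7 so far).
No other element is forced above cable-5 by the given relations, so the count is 7.

7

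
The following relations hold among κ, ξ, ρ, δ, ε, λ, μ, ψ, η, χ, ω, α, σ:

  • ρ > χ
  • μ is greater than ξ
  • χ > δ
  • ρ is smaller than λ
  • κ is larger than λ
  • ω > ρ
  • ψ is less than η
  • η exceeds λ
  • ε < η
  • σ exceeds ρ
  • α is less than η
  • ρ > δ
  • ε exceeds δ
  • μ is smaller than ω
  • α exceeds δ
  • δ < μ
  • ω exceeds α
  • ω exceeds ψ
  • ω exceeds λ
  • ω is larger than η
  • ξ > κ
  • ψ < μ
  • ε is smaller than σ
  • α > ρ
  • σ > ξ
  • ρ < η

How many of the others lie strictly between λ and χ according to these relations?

Chaining upward from χ reaches: ρ, α, κ, η, ξ, σ, μ, ω.
Chaining downward from λ reaches: δ, ρ.
Strictly between χ and λ are those in both lists: ρ — 1 element.

1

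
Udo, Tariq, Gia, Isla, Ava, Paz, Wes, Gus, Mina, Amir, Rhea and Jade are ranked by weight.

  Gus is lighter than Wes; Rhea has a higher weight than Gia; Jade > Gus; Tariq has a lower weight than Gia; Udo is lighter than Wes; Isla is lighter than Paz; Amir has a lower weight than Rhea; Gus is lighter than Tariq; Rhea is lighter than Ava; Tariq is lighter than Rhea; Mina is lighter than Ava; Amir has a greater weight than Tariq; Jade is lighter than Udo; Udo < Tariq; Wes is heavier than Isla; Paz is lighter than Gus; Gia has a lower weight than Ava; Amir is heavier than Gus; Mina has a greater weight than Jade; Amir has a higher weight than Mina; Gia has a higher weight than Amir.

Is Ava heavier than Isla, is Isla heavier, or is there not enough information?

Ava

Following the relations from Isla: Isla < Paz < Gus < Jade < Udo < Tariq < Gia < Rhea < Ava.
So Ava is heavier.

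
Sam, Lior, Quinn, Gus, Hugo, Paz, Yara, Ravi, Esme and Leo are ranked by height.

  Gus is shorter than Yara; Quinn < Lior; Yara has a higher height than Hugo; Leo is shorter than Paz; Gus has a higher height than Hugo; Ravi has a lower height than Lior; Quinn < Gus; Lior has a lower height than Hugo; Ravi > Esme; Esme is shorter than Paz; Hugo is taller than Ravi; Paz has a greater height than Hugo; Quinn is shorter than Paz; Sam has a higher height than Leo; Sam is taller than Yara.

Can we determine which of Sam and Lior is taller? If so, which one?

Sam

Following the relations from Lior: Lior < Hugo < Gus < Yara < Sam.
So Sam is taller.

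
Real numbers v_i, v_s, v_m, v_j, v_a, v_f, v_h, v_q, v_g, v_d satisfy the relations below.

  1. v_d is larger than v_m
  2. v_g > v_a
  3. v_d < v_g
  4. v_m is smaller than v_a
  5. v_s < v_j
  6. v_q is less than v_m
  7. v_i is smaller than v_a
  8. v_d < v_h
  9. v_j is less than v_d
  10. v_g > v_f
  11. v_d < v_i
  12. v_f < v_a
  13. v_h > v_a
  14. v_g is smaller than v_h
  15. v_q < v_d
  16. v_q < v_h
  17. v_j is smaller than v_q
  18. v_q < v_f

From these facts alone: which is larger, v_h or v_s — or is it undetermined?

v_h

v_s < v_j and v_j < v_q give v_s < v_q.
Then v_q < v_m extends the chain to v_m.
With v_m < v_d: v_s < v_j < v_q < v_m < v_d.
Then v_d < v_i extends the chain to v_i.
With v_i < v_a: v_s < v_j < v_q < v_m < v_d < v_i < v_a.
With v_a < v_g: v_s < v_j < v_q < v_m < v_d < v_i < v_a < v_g.
With v_g < v_h: v_s < v_j < v_q < v_m < v_d < v_i < v_a < v_g < v_h.
So v_h is larger.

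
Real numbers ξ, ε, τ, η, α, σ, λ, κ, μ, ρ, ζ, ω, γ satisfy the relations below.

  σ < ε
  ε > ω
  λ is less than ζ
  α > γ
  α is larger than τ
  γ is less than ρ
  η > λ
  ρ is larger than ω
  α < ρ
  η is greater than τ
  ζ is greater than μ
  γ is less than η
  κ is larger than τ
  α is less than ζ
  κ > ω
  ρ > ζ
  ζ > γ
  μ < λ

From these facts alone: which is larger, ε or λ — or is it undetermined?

undetermined

Following every chain through λ: above λ we get η, ζ, ρ; below λ we get μ.
ε is not reached, and no chain runs the other way from ε to λ.
So the given relations leave the order of λ and ε undetermined.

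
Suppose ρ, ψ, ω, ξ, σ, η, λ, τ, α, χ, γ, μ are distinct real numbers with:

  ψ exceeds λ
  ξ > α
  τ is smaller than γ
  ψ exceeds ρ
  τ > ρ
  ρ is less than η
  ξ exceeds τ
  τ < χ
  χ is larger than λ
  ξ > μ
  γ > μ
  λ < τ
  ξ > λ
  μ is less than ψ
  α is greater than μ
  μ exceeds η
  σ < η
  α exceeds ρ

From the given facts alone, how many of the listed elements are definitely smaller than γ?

The elements the relations force below γ are ρ, λ, σ, η, μ, τ — no chain reaches any other.
That is 6.

6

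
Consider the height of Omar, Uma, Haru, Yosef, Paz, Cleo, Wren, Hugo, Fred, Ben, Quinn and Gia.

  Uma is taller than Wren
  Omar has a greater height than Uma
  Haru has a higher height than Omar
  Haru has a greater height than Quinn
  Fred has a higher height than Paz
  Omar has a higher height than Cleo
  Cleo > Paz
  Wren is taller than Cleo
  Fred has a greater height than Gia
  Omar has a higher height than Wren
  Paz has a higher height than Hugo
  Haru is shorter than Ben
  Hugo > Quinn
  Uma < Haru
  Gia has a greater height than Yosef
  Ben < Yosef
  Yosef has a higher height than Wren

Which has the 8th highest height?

The consecutive relations fix a unique order: Quinn < Hugo < Paz < Cleo < Wren < Uma < Omar < Haru < Ben < Yosef < Gia < Fred.
The 8th largest is Wren.

Wren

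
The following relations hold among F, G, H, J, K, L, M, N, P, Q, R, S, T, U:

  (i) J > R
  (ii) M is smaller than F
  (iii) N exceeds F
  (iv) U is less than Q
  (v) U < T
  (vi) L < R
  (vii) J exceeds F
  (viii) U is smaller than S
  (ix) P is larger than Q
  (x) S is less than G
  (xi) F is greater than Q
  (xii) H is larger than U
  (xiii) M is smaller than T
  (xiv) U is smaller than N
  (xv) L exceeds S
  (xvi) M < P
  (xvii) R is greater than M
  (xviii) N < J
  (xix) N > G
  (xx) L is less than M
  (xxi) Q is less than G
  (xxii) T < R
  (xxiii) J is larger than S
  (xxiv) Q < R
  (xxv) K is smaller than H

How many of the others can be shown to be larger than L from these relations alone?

7

Directly above L: M, R.
One step further: T, F, J, P (6 so far).
One step further: N (7 so far).
No other element is forced above L by the given relations, so the count is 7.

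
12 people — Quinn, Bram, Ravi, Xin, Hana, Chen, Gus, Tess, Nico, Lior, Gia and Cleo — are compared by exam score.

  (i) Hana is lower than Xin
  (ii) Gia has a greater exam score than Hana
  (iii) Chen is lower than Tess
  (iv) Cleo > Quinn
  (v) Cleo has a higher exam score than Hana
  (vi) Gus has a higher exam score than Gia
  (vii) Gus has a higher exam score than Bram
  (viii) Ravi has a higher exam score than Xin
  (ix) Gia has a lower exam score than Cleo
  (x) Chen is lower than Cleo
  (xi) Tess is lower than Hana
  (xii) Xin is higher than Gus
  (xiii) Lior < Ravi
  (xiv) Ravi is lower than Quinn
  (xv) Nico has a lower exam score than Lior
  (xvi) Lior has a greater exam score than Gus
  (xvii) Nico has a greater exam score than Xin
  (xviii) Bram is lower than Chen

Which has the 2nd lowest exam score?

Piecing the relations together gives one ordering: Bram < Chen < Tess < Hana < Gia < Gus < Xin < Nico < Lior < Ravi < Quinn < Cleo.
Counting 2 from the smallest end gives Chen.

Chen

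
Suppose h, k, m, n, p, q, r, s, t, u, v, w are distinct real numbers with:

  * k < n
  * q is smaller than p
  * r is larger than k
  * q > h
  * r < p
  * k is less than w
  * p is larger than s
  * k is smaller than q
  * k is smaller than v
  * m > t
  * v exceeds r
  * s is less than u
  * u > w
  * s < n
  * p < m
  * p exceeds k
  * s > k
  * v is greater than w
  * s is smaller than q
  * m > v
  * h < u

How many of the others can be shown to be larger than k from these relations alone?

Directly above k: s, n, q, r, w, p, v.
One step further: u, m (9 so far).
No other element is forced above k by the given relations, so the count is 9.

9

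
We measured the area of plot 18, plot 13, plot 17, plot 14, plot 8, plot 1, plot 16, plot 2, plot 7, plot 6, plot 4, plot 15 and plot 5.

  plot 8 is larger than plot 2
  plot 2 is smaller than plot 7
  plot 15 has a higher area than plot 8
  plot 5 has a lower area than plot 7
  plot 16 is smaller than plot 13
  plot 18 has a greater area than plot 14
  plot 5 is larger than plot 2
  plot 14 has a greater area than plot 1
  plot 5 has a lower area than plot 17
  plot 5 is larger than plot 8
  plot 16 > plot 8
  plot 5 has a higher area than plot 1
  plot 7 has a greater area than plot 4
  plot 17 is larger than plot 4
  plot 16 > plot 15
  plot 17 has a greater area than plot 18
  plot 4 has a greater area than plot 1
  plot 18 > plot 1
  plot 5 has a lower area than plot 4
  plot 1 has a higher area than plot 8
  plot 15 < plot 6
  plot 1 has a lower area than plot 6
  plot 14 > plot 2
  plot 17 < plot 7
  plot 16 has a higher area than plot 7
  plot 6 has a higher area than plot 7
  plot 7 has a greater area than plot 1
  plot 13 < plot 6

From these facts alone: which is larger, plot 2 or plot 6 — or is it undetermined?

plot 6

plot 2 < plot 8 < plot 1 < plot 5 < plot 4 < plot 17 < plot 7 < plot 16 < plot 13 < plot 6, by transitivity through plot 8, plot 1, plot 5, plot 4, plot 17, plot 7, plot 16, plot 13.
So plot 6 is larger.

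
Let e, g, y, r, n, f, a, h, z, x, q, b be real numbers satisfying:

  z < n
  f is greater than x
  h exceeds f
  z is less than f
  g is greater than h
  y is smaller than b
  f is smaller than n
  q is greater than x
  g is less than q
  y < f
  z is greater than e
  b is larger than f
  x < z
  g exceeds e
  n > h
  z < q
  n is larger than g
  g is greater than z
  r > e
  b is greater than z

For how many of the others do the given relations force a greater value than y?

6

The elements the relations force above y are f, h, g, b, n, q — no chain reaches any other.
That is 6.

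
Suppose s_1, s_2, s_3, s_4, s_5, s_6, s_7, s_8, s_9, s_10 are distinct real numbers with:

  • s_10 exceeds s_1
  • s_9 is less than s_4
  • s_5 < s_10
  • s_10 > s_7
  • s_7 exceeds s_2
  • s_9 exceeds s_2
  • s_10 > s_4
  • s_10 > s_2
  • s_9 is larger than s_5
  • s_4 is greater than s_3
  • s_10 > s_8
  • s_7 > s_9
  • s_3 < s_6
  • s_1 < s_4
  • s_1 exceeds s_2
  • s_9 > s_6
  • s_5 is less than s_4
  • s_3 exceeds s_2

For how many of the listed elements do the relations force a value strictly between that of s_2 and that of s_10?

6

Chaining upward from s_2 reaches: s_3, s_1, s_6, s_9, s_7, s_4.
Chaining downward from s_10 reaches: s_3, s_1, s_5, s_6, s_9, s_7, s_8, s_4.
Strictly between s_2 and s_10 are those in both lists: s_3, s_1, s_6, s_9, s_7, s_4 — 6 elements.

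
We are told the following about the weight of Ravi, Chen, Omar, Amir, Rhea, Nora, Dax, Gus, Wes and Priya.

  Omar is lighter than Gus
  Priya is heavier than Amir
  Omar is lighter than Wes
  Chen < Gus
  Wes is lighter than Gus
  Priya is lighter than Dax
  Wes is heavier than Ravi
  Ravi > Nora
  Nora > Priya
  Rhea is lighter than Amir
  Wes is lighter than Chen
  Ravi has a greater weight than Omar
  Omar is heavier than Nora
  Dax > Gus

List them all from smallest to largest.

Each adjacent pair is fixed by a given relation: Rhea < Amir; Amir < Priya; Priya < Nora; Nora < Omar; Omar < Ravi; Ravi < Wes; Wes < Chen; Chen < Gus; Gus < Dax. Chaining them end to end gives the full order.

Rhea < Amir < Priya < Nora < Omar < Ravi < Wes < Chen < Gus < Dax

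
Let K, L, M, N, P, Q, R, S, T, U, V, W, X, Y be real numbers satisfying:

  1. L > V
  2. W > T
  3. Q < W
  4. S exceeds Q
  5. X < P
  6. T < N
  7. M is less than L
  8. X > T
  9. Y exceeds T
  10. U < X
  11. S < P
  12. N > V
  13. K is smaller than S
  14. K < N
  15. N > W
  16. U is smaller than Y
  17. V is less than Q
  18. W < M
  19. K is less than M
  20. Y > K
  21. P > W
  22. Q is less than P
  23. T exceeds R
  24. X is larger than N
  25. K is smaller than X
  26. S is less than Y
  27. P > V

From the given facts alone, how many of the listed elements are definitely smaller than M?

6

From M the given relations immediately reach W, K.
From those, T, Q — 4 in total.
From those, R, V — 6 in total.
No other element is forced below M by the given relations, so the count is 6.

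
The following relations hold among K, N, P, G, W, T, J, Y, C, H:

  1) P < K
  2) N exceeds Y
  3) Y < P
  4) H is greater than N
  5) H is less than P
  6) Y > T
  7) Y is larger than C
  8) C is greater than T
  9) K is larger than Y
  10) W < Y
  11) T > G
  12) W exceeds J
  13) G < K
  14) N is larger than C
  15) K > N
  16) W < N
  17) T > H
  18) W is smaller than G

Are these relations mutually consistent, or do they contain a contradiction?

Chaining the given relations yields T < C < Y < N < H, so T < H. But one relation states H < T. These cannot both hold.

inconsistent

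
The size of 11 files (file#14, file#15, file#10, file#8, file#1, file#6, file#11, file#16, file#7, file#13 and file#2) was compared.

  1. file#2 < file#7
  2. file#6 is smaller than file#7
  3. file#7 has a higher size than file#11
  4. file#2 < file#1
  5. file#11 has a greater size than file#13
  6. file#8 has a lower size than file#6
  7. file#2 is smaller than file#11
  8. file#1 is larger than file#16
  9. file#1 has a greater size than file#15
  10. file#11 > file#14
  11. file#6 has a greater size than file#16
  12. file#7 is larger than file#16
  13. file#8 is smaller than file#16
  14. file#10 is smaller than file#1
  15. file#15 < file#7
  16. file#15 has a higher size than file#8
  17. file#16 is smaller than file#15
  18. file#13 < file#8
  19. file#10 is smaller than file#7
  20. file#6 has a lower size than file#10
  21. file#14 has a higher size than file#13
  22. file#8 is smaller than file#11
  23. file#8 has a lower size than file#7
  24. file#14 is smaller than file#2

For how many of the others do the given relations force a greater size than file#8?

7

Directly above file#8: file#16, file#15, file#6, file#11, file#7.
One step further: file#10, file#1 (7 so far).
Nothing else is reachable above file#8; 7 in all.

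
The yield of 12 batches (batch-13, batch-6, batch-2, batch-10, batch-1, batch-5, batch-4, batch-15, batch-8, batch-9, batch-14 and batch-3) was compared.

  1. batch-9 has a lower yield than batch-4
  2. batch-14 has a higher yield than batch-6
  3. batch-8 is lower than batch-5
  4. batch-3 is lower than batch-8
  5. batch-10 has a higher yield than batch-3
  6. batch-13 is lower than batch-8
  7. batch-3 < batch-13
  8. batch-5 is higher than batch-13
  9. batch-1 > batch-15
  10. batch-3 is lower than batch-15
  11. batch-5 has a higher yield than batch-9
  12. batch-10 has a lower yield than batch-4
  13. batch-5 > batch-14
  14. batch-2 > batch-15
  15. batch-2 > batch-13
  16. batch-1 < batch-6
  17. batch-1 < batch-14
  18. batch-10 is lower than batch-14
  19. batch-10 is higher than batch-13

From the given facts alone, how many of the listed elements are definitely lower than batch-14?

From batch-14 the given relations immediately reach batch-1, batch-6, batch-10.
From those, batch-3, batch-15, batch-13 — 6 in total.
No other element is forced below batch-14 by the given relations, so the count is 6.

6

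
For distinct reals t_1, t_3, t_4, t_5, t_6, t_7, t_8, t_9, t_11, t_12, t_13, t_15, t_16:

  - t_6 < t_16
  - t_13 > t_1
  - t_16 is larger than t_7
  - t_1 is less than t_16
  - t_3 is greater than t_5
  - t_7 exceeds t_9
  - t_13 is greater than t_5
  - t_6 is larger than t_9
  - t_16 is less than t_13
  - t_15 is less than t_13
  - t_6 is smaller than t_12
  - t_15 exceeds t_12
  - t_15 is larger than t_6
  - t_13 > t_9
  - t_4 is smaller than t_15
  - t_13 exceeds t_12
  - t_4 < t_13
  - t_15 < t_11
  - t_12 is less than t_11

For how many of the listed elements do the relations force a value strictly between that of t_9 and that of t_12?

The relations place t_9 below t_12. An element lies strictly between them when it is forced above t_9 and also forced below t_12.
Above t_9: {t_7, t_6, t_16, t_15, t_11, t_13}. Below t_12: {t_6}.
Intersection: {t_6} — 1.

1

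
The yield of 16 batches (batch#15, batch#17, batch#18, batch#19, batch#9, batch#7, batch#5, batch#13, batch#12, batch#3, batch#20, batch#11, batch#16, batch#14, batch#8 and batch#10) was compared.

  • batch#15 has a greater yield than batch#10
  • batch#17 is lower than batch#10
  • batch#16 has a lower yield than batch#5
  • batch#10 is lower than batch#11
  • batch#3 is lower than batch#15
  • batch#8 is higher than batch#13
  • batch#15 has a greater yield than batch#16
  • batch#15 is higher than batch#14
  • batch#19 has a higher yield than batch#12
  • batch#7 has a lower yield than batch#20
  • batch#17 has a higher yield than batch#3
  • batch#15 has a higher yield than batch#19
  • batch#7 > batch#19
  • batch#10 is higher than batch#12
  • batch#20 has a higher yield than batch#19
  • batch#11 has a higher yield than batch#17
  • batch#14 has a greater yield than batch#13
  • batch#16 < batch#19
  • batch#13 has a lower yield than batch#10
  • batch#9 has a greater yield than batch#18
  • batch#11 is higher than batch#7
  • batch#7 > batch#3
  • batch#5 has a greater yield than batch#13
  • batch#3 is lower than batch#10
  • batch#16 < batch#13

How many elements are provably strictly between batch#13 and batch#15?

2

Chaining upward from batch#13 reaches: batch#8, batch#10, batch#5, batch#11, batch#14.
Chaining downward from batch#15 reaches: batch#12, batch#16, batch#19, batch#3, batch#17, batch#10, batch#14.
Strictly between batch#13 and batch#15 are those in both lists: batch#10, batch#14 — 2 elements.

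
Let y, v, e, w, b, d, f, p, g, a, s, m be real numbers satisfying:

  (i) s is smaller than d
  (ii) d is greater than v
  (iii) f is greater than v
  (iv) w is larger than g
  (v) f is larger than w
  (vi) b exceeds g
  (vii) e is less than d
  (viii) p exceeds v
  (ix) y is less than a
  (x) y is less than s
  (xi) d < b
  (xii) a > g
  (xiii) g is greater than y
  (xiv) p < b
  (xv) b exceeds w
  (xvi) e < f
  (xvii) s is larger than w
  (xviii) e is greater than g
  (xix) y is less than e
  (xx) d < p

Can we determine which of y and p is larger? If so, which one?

p

Link the given pairs in sequence: y < g; g < w; w < s; s < d; d < p.
Together: y < g < w < s < d < p.
So p is larger.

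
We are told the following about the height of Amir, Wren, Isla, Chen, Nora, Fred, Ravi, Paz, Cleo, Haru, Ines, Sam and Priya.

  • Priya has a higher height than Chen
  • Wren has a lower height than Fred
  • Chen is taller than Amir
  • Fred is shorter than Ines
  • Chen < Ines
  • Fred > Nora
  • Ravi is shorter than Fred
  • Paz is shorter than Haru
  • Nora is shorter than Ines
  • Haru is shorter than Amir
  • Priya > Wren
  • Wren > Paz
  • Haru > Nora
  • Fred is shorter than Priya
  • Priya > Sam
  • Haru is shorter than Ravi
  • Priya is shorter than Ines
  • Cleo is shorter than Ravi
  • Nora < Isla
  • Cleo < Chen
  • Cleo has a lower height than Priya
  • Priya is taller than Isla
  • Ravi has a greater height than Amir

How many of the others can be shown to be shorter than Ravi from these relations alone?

Directly below Ravi: Haru, Amir, Cleo.
One step further: Nora, Paz (5 so far).
Nothing else is reachable below Ravi; 5 in all.

5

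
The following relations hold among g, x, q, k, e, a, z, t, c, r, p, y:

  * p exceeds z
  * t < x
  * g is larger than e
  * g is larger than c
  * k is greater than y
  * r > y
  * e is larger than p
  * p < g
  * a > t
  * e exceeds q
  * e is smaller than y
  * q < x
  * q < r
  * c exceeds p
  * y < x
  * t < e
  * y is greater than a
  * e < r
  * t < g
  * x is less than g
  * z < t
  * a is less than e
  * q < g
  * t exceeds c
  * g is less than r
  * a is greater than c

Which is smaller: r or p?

p < c < t < a < e < y < x < g < r, by transitivity through c, t, a, e, y, x, g.
So p < r; p is the smaller of the two.

p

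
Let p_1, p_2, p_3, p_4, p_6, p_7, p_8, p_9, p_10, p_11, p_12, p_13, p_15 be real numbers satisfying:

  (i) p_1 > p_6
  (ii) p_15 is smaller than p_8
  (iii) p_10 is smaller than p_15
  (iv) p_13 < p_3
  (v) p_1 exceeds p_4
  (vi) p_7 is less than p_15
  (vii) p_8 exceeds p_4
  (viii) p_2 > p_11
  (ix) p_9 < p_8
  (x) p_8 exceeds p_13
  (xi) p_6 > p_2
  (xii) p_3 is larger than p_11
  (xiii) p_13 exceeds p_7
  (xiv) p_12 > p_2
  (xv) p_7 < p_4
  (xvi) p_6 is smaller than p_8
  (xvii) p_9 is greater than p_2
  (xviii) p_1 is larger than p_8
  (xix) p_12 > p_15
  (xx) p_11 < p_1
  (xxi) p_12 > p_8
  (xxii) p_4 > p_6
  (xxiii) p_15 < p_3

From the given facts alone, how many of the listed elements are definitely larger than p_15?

From p_15 the given relations immediately reach p_3, p_8, p_12.
From those, p_1 — 4 in total.
No other element is forced above p_15 by the given relations, so the count is 4.

4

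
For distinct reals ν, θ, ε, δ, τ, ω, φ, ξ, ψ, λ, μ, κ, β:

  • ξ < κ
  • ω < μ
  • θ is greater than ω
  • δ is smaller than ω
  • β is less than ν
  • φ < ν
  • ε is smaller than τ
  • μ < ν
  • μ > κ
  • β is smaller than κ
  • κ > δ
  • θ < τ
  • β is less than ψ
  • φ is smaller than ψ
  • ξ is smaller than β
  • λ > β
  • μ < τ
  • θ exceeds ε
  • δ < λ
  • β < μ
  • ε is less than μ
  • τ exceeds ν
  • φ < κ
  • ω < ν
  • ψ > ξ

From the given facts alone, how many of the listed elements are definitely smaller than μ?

7

Directly below μ: β, ε, ω, κ.
One step further: ξ, δ, φ (7 so far).
Nothing else is reachable below μ; 7 in all.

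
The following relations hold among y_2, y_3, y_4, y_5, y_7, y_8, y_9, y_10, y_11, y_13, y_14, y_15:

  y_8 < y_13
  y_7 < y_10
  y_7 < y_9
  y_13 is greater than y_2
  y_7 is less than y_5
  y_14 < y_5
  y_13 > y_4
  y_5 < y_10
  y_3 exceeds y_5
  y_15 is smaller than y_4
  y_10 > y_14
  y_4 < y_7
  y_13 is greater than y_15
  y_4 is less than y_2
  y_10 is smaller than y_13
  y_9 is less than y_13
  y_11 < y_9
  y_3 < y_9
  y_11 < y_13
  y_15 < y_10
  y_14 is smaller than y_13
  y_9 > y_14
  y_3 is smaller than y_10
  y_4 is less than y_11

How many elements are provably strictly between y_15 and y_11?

The relations place y_15 below y_11. An element lies strictly between them when it is forced above y_15 and also forced below y_11.
Above y_15: {y_4, y_7, y_5, y_3, y_2, y_10, y_9, y_13}. Below y_11: {y_4}.
Intersection: {y_4} — 1.

1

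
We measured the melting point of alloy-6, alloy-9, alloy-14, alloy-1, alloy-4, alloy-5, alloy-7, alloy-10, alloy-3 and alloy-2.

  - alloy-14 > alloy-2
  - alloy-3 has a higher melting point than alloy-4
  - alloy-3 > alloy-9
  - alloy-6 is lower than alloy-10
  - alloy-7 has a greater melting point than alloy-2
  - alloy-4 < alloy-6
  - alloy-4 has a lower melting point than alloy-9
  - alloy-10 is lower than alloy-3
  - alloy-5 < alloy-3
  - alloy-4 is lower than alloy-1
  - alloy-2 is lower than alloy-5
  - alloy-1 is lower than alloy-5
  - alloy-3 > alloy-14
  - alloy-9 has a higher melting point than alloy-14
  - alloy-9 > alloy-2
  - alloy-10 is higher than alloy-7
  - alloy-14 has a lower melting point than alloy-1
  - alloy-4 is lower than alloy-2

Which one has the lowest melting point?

alloy-4

alloy-2 is not least since alloy-4 < alloy-2; alloy-14 is not least since alloy-2 < alloy-14; alloy-1 is not least since alloy-4 < alloy-1; alloy-6 is not least since alloy-4 < alloy-6; alloy-5 is not least since alloy-2 < alloy-5; alloy-7 is not least since alloy-2 < alloy-7; alloy-10 is not least since alloy-7 < alloy-10; alloy-9 is not least since alloy-2 < alloy-9; alloy-3 is not least since alloy-4 < alloy-3.
Only alloy-4 has nothing below it, so alloy-4 is the lowest melting point.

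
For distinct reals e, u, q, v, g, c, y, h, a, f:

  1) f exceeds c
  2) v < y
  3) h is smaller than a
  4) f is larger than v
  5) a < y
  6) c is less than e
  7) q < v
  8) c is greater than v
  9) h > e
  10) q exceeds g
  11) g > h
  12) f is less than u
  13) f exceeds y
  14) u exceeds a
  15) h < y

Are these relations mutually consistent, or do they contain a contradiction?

We have h < g stated directly, yet also g < q < v < c < e < h by chaining the others — so g < h. Contradiction.

inconsistent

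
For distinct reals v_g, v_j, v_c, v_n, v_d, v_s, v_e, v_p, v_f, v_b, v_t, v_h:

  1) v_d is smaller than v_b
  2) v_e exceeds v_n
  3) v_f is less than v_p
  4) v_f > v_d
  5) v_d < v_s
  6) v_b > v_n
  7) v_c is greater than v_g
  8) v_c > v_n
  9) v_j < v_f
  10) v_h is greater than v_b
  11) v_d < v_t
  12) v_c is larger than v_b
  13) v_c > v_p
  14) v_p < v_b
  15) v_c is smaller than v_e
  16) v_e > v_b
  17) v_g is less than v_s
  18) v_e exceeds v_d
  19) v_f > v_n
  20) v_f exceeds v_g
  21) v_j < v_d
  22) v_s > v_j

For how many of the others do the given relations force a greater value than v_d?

The elements the relations force above v_d are v_f, v_p, v_b, v_c, v_h, v_t, v_e, v_s — no chain reaches any other.
That is 8.

8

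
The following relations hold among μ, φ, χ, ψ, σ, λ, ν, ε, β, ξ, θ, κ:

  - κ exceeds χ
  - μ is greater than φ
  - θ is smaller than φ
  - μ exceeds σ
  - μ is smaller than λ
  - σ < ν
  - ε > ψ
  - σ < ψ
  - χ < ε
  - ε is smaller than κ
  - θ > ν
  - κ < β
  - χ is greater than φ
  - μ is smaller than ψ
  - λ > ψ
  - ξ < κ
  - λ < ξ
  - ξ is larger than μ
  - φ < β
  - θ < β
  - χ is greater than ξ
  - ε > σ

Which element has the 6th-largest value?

Chaining the given pairs: σ < ν < θ < φ < μ < ψ < λ < ξ < χ < ε < κ < β.
The 6th largest is λ.

λ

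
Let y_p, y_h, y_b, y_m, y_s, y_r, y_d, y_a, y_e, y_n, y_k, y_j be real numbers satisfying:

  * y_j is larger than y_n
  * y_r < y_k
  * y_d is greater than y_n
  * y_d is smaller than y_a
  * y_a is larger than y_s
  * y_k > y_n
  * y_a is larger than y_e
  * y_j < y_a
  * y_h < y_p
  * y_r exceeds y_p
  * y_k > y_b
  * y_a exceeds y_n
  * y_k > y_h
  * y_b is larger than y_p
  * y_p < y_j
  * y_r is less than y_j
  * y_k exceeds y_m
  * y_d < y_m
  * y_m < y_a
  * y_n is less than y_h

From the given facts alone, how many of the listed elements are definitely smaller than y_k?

7

Directly below y_k: y_n, y_h, y_r, y_m, y_b.
One step further: y_p, y_d (7 so far).
Nothing else is reachable below y_k; 7 in all.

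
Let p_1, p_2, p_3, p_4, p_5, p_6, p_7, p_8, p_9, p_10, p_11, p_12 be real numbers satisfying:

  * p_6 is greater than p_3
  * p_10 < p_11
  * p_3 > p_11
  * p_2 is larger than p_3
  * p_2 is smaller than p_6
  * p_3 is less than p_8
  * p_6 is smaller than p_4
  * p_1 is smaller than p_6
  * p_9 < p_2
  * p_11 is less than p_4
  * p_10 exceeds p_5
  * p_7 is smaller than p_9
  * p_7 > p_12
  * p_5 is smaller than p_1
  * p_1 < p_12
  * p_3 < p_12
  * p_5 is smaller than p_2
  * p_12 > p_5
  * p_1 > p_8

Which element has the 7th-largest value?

p_1

The consecutive relations fix a unique order: p_5 < p_10 < p_11 < p_3 < p_8 < p_1 < p_12 < p_7 < p_9 < p_2 < p_6 < p_4.
Counting 7 from the largest end gives p_1.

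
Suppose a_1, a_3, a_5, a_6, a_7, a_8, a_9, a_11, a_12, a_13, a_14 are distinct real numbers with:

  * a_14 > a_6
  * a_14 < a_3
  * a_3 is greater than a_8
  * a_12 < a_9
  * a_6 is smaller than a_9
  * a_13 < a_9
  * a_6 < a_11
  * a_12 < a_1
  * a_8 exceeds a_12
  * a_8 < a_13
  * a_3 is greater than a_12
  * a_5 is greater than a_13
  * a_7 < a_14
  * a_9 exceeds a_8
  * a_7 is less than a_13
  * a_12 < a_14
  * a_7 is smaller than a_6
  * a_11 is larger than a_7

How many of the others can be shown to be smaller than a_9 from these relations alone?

From a_9 the given relations immediately reach a_6, a_12, a_8, a_13.
From those, a_7 — 5 in total.
Nothing else is reachable below a_9; 5 in all.

5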